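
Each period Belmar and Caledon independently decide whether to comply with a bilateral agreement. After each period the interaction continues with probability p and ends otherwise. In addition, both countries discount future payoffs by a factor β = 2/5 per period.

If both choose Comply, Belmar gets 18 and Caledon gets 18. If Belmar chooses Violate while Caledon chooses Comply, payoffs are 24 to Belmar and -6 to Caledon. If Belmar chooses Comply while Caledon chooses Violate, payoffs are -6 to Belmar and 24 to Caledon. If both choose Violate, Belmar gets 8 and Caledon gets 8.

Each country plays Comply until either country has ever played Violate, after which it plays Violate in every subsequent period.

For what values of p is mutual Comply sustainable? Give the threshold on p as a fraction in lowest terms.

With continuation probability p and discount β, the effective per-period discount factor is βp.
Grim-trigger IC: βp ≥ (24−18)/(24−8) = 3/8.
So p ≥ (3/8)/(2/5) = 15/16.

15/16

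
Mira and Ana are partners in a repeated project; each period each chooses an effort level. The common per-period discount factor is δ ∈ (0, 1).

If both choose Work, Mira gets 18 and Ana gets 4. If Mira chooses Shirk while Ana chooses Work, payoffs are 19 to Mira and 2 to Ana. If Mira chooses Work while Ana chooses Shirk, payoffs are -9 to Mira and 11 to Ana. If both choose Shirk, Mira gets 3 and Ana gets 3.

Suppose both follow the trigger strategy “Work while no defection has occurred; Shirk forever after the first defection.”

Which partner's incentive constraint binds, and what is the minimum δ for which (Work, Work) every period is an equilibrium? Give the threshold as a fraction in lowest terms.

Ana; δ ≥ 7/8

For Mira: deviation gain 19−18 = 1, per-period punishment loss 18−3 = 15. IC gives δ ≥ 1/16.
For Ana: gain 7, loss 1 per period, so δ ≥ 7/8.
The tighter constraint is Ana's, so cooperation needs δ ≥ 7/8.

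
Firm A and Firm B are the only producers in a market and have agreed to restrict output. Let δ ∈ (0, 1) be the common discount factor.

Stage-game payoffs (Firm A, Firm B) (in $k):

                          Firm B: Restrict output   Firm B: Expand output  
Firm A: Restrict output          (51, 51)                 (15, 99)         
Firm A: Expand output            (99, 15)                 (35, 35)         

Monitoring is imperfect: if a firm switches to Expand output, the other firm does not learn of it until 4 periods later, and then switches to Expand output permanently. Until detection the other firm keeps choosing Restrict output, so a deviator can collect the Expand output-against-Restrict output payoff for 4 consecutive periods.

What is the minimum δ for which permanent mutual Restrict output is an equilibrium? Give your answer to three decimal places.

0.931

A deviator earns 99 for 4 periods, then 35 forever; cooperating earns 51 forever. Multiplying the IC by (1−δ):
51 ≥ 99(1−δ^4) + 35δ^4, so 64·δ^4 ≥ 48 and δ^4 ≥ 3/4.
δ ≥ (3/4)^(1/4) ≈ 0.931.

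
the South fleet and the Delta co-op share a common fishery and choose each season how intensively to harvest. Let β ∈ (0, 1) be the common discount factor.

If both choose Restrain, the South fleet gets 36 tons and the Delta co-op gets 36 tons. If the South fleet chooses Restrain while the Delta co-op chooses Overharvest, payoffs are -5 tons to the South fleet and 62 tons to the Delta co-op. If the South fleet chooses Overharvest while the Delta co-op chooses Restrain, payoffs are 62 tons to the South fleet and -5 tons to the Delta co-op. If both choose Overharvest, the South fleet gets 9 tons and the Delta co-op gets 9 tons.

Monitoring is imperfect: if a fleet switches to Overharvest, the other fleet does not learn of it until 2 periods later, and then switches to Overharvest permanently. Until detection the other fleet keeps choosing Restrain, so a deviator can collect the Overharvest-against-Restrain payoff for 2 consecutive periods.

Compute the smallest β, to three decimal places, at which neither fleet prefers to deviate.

0.700

The best deviation is to choose Overharvest for all 2 undetected periods, earning 62 each, then 9 forever once detected.
Deviation value: 62(1−β^2)/(1−β) + 9β^2/(1−β); cooperation value: 36/(1−β).
IC: 36 ≥ 62(1−β^2) + 9β^2 = 62 − 53β^2.
So β^2 ≥ 26/53, giving β ≥ (26/53)^(1/2) ≈ 0.700.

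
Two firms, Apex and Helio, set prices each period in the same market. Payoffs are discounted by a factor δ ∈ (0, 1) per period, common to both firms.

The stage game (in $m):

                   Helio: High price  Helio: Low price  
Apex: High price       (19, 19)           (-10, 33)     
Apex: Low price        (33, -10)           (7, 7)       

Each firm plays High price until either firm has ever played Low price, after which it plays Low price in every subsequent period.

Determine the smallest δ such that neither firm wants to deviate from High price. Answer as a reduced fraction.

Cooperation forever yields 19 each period: 19/(1−δ).
Deviating yields 33 once, then 7 forever: 33 + 7δ/(1−δ).
No profitable deviation requires 19/(1−δ) ≥ 33 + 7δ/(1−δ).
Multiplying by (1−δ): 19 ≥ 33(1−δ) + 7δ = 33 − 26δ.
So 26δ ≥ 14, i.e. δ ≥ 14/26 = 7/13.

7/13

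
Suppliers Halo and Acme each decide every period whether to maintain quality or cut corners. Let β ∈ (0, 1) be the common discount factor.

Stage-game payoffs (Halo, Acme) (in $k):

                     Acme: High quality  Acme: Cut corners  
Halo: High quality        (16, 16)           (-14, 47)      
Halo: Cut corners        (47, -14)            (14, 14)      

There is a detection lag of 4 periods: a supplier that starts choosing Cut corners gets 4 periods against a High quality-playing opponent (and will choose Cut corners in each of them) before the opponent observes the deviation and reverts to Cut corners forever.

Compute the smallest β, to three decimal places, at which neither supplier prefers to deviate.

0.984

The best deviation is to choose Cut corners for all 4 undetected periods, earning 47 each, then 14 forever once detected.
Deviation value: 47(1−β^4)/(1−β) + 14β^4/(1−β); cooperation value: 16/(1−β).
IC: 16 ≥ 47(1−β^4) + 14β^4 = 47 − 33β^4.
So β^4 ≥ 31/33, giving β ≥ (31/33)^(1/4) ≈ 0.984.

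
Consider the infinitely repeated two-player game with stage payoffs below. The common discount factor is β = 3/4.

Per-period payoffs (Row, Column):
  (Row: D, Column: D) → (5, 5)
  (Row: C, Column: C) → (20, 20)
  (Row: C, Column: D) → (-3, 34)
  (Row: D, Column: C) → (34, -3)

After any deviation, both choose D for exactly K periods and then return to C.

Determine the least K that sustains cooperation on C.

No profitable deviation requires (20−5)(β+…+β^K) ≥ 34−20, i.e. β+…+β^K ≥ 14/15 ≈ 0.9333.
With β = 3/4, the partial sums are K=1: 0.7500, K=2: 1.3125.
K = 2 is the first length at which the sum reaches 0.9333.

2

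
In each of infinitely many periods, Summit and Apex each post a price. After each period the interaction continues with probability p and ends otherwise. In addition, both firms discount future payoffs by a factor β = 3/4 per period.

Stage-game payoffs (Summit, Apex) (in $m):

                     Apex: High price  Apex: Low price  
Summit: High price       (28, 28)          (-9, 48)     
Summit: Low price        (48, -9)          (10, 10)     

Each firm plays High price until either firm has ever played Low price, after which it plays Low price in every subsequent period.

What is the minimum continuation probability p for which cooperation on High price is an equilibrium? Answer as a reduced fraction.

40/57

Expected continuation weight on next period's payoff is β·p = 3/4·p, which plays the role of the discount factor.
Cooperation requires 3/4·p ≥ (48−28)/(48−10) = 10/19, hence p ≥ 40/57.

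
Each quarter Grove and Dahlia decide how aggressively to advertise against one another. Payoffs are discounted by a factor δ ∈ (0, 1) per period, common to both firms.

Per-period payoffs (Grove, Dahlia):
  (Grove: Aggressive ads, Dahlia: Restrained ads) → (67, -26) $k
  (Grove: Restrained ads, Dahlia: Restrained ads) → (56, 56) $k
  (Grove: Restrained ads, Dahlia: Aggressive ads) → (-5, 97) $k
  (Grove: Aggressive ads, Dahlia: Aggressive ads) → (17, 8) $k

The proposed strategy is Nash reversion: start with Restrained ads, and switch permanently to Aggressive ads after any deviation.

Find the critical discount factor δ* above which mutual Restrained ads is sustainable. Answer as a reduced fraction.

Grove: cooperation gives 56 each period; deviation gives 67 once then 17 forever.
  56/(1−δ) ≥ 67 + 17δ/(1−δ) ⇒ δ ≥ 11/50.
Dahlia: cooperation gives 56 each period; deviation gives 97 once then 8 forever.
  δ ≥ 41/89.
Both must hold, so the binding constraint is Dahlia's: δ ≥ 41/89.

41/89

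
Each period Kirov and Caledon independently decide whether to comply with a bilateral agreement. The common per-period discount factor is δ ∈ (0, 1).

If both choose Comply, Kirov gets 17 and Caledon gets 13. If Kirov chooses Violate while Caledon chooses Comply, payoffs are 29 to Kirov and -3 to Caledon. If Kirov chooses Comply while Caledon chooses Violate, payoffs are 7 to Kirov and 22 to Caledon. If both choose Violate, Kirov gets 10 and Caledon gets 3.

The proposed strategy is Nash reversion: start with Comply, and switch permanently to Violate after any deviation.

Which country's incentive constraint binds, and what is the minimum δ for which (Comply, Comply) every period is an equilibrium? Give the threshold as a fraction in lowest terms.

Kirov; δ ≥ 12/19

Kirov's threshold: (29−17)/(29−10) = 12/19.
Caledon's threshold: (22−13)/(22−3) = 9/19.
12/19 > 9/19, so Kirov binds and δ* = 12/19.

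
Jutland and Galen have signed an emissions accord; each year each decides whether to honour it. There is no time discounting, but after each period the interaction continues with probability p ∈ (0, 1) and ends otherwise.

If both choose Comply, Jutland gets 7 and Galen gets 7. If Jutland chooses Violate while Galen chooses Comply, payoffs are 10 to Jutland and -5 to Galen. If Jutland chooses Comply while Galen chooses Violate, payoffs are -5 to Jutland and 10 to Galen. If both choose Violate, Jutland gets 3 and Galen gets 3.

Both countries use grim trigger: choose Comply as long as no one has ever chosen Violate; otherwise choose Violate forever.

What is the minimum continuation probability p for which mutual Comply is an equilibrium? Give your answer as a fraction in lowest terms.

With no time discounting, the continuation probability p plays the role of the discount factor.
Grim-trigger IC: 7/(1−p) ≥ 10 + 3p/(1−p) ⇒ p ≥ (10−7)/(10−3) = 3/7.

3/7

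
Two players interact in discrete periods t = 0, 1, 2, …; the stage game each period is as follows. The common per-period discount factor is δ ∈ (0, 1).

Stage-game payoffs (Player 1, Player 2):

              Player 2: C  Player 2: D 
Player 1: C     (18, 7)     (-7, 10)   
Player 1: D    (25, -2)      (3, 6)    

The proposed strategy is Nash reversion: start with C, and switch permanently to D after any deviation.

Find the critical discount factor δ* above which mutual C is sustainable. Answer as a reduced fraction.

3/4

For Player 1: deviation gain 25−18 = 7, per-period punishment loss 18−3 = 15. IC gives δ ≥ 7/22.
For Player 2: gain 3, loss 1 per period, so δ ≥ 3/4.
The tighter constraint is Player 2's, so cooperation needs δ ≥ 3/4.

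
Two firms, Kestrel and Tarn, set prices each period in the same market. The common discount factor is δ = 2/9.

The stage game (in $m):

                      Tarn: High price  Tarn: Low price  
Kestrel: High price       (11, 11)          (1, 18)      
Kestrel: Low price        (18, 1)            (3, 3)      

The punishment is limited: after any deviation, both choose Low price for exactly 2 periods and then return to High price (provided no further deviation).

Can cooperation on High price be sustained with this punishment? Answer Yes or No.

No

Comparing payoff streams over the 3 periods until play realigns: cooperate → 11(1+δ+…+δ^2); deviate → 18 + 3(δ+…+δ^2).
Cooperation is sustained iff (11−3)(δ+…+δ^2) ≥ 18−11.
δ+…+δ^2 = 2/9·(1−(2/9)^2)/(1−2/9) = 0.2716, and (18−11)/(11−3) = 0.8750.
0.2716 < 0.8750, so cooperation is not sustainable.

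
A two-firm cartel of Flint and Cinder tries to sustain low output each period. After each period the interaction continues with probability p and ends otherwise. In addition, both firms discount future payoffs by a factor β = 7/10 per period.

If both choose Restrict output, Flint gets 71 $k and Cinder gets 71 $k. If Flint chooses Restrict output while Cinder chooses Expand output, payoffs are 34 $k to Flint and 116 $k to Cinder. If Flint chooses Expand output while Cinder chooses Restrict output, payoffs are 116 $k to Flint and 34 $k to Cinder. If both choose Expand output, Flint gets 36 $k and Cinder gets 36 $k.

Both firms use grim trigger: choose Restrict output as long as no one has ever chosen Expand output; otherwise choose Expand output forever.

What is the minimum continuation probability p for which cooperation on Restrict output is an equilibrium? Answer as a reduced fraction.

Expected continuation weight on next period's payoff is β·p = 7/10·p, which plays the role of the discount factor.
Cooperation requires 7/10·p ≥ (116−71)/(116−36) = 9/16, hence p ≥ 45/56.

45/56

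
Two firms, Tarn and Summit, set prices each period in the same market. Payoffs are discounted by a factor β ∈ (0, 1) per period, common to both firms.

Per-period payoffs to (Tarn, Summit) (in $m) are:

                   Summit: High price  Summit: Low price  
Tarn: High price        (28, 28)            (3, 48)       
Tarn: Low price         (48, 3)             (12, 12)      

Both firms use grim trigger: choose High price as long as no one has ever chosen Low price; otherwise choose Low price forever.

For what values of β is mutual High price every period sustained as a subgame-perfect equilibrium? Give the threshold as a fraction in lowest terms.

Under grim trigger the critical discount factor is (T−C)/(T−P) with T = 48, C = 28, P = 12.
β* = (48−28)/(48−12) = 20/36 = 5/9.

5/9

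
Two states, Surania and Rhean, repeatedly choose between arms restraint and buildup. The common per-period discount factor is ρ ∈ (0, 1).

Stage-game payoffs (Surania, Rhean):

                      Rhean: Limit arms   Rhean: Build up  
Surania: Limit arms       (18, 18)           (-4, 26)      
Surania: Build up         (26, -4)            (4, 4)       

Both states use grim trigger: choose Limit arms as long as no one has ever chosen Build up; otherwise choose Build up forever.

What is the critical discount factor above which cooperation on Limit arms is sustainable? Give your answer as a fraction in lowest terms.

18/(1−ρ) ≥ 26 + 4ρ/(1−ρ)
18 ≥ 26 − 22ρ
ρ ≥ 8/22 = 4/11.

4/11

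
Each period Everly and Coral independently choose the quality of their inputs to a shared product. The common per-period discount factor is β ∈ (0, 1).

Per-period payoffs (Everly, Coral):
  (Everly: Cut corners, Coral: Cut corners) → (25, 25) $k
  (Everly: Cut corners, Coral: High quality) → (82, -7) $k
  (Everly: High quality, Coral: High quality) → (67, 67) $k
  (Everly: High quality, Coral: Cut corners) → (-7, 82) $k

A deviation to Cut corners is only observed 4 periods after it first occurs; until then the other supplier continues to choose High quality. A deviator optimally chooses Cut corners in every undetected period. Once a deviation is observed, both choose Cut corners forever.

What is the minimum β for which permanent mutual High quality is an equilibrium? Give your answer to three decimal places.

Deviating for the 4 undetected periods gains 82−67 = 15 per period over cooperation, then loses 67−25 = 42 per period forever once punishment starts.
Gain: 15(1 + β + … + β^3); loss: 42·β^4/(1−β).
No profitable deviation ⇔ 15(1−β^4) ≤ 42·β^4, i.e. β^4 ≥ 15/(15+42) = 5/19.
Hence β ≥ (5/19)^(1/4) ≈ 0.716.

0.716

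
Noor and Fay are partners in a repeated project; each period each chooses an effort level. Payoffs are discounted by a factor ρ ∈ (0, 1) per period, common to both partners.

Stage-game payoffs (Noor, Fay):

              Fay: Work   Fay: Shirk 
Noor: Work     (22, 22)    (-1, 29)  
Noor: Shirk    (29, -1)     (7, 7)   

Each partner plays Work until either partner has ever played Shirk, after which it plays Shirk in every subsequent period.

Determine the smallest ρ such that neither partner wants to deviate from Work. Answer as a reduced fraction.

7/22

22/(1−ρ) ≥ 29 + 7ρ/(1−ρ)
22 ≥ 29 − 22ρ
ρ ≥ 7/22.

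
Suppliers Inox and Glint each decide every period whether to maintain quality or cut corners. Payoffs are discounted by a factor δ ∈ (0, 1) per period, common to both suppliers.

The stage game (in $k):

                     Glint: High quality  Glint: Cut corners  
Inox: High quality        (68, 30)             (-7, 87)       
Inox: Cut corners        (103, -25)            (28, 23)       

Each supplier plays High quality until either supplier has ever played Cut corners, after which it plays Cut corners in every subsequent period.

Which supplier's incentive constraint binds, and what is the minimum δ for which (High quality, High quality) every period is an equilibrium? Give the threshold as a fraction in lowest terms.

Inox's threshold: (103−68)/(103−28) = 7/15.
Glint's threshold: (87−30)/(87−23) = 57/64.
7/15 < 57/64, so Glint binds and δ* = 57/64.

Glint; δ ≥ 57/64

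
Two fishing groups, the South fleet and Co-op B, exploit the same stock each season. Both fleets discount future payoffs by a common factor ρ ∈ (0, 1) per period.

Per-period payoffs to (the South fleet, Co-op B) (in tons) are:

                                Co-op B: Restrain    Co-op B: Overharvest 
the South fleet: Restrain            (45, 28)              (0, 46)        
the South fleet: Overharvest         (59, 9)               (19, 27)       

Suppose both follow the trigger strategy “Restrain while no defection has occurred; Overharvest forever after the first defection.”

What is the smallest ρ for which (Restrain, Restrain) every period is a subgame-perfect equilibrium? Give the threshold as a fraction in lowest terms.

18/19

the South fleet's threshold: (59−45)/(59−19) = 7/20.
Co-op B's threshold: (46−28)/(46−27) = 18/19.
7/20 < 18/19, so Co-op B binds and ρ* = 18/19.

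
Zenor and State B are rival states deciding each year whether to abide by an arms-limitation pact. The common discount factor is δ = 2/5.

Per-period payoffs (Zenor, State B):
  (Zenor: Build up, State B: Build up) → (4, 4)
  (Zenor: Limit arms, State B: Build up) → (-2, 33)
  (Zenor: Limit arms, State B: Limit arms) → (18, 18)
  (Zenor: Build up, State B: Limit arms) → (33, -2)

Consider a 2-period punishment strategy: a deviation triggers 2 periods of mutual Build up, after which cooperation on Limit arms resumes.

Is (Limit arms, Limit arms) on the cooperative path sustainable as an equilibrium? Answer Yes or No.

IC: δ+…+δ^2 ≥ (33−18)/(18−4) = 15/14.
At δ = 2/5: partial sum = 0.5600 < 1.0714. Cooperation not sustainable.

No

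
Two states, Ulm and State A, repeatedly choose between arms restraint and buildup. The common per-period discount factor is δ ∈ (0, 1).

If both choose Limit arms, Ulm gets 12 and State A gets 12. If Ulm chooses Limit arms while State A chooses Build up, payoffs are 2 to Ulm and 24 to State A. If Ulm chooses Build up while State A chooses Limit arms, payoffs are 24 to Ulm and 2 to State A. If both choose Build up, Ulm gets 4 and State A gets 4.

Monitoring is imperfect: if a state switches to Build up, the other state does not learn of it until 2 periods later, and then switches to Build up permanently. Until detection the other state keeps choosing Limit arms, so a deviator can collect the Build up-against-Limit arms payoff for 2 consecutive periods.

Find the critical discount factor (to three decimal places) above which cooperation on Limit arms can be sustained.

0.775

Deviating for the 2 undetected periods gains 24−12 = 12 per period over cooperation, then loses 12−4 = 8 per period forever once punishment starts.
Gain: 12(1 + δ + … + δ^1); loss: 8·δ^2/(1−δ).
No profitable deviation ⇔ 12(1−δ^2) ≤ 8·δ^2, i.e. δ^2 ≥ 12/(12+8) = 3/5.
Hence δ ≥ (3/5)^(1/2) ≈ 0.775.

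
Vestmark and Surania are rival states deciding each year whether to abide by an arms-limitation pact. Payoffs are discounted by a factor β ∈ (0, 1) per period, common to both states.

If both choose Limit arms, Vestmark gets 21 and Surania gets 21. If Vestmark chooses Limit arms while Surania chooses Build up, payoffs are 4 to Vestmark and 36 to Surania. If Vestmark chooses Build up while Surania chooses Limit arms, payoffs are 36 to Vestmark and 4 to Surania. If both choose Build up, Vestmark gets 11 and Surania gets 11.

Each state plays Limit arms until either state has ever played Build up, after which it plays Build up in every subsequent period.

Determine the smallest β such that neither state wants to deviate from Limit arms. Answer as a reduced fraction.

21/(1−β) ≥ 36 + 11β/(1−β)
21 ≥ 36 − 25β
β ≥ 15/25 = 3/5.

3/5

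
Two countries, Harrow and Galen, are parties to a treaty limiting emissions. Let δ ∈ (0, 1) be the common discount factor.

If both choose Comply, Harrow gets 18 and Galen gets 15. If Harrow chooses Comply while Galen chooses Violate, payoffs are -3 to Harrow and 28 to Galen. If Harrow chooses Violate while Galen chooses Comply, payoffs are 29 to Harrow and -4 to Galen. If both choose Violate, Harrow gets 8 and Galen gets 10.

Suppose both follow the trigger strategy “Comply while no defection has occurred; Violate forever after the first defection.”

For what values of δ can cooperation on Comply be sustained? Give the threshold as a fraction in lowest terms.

13/18

Harrow: cooperation gives 18 each period; deviation gives 29 once then 8 forever.
  18/(1−δ) ≥ 29 + 8δ/(1−δ) ⇒ δ ≥ 11/21.
Galen: cooperation gives 15 each period; deviation gives 28 once then 10 forever.
  δ ≥ 13/18.
Both must hold, so the binding constraint is Galen's: δ ≥ 13/18.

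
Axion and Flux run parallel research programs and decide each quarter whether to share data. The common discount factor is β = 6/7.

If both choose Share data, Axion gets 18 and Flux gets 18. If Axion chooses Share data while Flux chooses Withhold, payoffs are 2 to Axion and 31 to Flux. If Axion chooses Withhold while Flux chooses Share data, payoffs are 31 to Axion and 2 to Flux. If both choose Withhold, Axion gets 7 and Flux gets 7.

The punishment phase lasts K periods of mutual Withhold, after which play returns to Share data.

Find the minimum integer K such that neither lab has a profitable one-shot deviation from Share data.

Need Σ_{k=1}^{K} β^k ≥ (31−18)/(18−7) = 1.1818 at β = 6/7.
At K = 1 the sum is 0.8571 < 1.1818; at K = 2 it is 1.5918 ≥ 1.1818.
So the minimum punishment length is K = 2.

2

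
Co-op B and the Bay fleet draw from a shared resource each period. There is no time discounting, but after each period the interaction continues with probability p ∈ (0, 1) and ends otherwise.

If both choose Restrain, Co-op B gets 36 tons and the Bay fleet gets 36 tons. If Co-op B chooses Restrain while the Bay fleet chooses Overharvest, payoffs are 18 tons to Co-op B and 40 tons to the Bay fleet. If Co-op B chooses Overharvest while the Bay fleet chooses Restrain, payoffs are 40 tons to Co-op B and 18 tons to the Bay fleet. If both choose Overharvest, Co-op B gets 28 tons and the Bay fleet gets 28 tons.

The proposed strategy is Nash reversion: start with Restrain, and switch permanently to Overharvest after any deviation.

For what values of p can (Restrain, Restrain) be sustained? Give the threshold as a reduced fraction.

1/3

With no time discounting, the continuation probability p plays the role of the discount factor.
Grim-trigger IC: 36/(1−p) ≥ 40 + 28p/(1−p) ⇒ p ≥ (40−36)/(40−28) = 1/3.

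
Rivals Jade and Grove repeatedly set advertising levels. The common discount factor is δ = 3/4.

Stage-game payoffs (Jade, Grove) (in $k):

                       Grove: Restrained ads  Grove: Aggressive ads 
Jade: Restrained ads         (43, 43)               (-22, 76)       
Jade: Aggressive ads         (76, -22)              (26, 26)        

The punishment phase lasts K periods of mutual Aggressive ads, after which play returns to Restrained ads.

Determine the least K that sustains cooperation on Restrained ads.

Need Σ_{k=1}^{K} δ^k ≥ (76−43)/(43−26) = 1.9412 at δ = 3/4.
At K = 3 the sum is 1.7344 < 1.9412; at K = 4 it is 2.0508 ≥ 1.9412.
So the minimum punishment length is K = 4.

4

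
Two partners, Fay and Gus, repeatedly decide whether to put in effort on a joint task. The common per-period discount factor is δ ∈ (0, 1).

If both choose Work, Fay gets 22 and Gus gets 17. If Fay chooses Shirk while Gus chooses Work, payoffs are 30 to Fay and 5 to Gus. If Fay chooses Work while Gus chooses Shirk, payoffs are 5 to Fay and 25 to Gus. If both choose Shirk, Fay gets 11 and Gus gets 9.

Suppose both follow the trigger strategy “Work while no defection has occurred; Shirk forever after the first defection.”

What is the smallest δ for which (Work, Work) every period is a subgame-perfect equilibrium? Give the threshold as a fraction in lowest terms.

For Fay: deviation gain 30−22 = 8, per-period punishment loss 22−11 = 11. IC gives δ ≥ 8/19.
For Gus: gain 8, loss 8 per period, so δ ≥ 8/16 = 1/2.
The tighter constraint is Gus's, so cooperation needs δ ≥ 1/2.

1/2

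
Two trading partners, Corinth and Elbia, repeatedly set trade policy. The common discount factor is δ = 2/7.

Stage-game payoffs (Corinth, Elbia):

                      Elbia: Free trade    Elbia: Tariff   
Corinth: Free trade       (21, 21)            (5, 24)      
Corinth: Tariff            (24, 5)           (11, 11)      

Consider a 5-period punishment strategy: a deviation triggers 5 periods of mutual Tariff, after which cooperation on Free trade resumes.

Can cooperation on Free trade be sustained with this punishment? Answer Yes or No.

Comparing payoff streams over the 6 periods until play realigns: cooperate → 21(1+δ+…+δ^5); deviate → 24 + 11(δ+…+δ^5).
Cooperation is sustained iff (21−11)(δ+…+δ^5) ≥ 24−21.
δ+…+δ^5 = 2/7·(1−(2/7)^5)/(1−2/7) = 0.3992, and (24−21)/(21−11) = 0.3000.
0.3992 ≥ 0.3000, so cooperation is sustainable.

Yes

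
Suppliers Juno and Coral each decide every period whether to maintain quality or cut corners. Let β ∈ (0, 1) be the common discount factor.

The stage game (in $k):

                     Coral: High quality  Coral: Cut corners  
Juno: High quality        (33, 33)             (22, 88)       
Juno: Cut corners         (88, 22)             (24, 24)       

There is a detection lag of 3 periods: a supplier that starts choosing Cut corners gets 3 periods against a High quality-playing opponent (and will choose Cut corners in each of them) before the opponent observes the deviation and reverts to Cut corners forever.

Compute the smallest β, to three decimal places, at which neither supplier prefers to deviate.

0.951

A deviator earns 88 for 3 periods, then 24 forever; cooperating earns 33 forever. Multiplying the IC by (1−β):
33 ≥ 88(1−β^3) + 24β^3, so 64·β^3 ≥ 55 and β^3 ≥ 55/64.
β ≥ (55/64)^(1/3) ≈ 0.951.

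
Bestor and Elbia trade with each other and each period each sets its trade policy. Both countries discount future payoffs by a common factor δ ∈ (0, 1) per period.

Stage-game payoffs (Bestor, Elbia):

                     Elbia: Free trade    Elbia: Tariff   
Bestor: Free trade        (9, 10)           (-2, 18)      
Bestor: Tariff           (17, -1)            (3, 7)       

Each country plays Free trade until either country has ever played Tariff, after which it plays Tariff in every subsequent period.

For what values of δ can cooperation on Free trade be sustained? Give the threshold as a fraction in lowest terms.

Bestor's threshold: (17−9)/(17−3) = 4/7.
Elbia's threshold: (18−10)/(18−7) = 8/11.
4/7 < 8/11, so Elbia binds and δ* = 8/11.

8/11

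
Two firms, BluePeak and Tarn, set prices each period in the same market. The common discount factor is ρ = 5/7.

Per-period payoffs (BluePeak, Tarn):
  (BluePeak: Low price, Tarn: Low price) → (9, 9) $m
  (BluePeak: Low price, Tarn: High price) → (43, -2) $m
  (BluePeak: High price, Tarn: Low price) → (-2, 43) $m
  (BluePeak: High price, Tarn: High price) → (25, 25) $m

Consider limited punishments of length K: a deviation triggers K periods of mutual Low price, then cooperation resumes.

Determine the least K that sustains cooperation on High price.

2

No profitable deviation requires (25−9)(ρ+…+ρ^K) ≥ 43−25, i.e. ρ+…+ρ^K ≥ 9/8 ≈ 1.1250.
With ρ = 5/7, the partial sums are K=1: 0.7143, K=2: 1.2245.
K = 2 is the first length at which the sum reaches 1.1250.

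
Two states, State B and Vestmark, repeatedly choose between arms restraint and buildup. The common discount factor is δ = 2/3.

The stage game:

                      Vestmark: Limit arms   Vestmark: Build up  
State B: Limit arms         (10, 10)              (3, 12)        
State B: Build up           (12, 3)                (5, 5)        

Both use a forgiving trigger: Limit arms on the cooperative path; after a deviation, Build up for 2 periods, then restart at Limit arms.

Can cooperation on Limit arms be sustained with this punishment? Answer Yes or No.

Yes

A one-shot deviation gives 12 now, then 5 for 2 periods, then back to 10.
Gain from deviating: (12−10) today; loss: (10−5) in each of the next 2 periods.
No-deviation condition: (10−5)(δ+…+δ^2) ≥ 12−10, i.e. δ+…+δ^2 ≥ 2/5.
At δ = 2/3: δ+…+δ^2 = 1.1111 ≥ 0.4000.
So cooperation is sustainable.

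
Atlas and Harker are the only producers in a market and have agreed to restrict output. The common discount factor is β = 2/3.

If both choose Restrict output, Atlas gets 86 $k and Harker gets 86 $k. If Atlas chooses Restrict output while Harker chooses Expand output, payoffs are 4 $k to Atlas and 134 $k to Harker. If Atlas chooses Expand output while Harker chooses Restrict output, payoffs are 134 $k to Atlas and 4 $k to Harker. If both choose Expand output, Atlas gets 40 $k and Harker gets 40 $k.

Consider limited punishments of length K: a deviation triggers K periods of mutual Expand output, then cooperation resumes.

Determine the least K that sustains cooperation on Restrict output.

IC: β(1−β^K)/(1−β) ≥ (134−86)/(86−40) = 24/23.
With β = 2/3: need 1 − β^K ≥ 24/23·(1−2/3)/(2/3), i.e. β^K ≤ 0.4783.
Since (2/3)^1 = 0.6667 and (2/3)^2 = 0.4444, the smallest such K is 2.

2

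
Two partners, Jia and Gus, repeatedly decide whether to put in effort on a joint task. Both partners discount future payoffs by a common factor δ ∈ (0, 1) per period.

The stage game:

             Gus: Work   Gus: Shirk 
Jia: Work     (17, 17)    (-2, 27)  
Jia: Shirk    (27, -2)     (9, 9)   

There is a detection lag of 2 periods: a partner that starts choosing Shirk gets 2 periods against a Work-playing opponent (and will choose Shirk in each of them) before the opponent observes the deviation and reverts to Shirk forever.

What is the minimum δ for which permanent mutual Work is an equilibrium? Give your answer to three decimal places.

A deviator earns 27 for 2 periods, then 9 forever; cooperating earns 17 forever. Multiplying the IC by (1−δ):
17 ≥ 27(1−δ^2) + 9δ^2, so 18·δ^2 ≥ 10 and δ^2 ≥ 5/9.
δ ≥ (5/9)^(1/2) ≈ 0.745.

0.745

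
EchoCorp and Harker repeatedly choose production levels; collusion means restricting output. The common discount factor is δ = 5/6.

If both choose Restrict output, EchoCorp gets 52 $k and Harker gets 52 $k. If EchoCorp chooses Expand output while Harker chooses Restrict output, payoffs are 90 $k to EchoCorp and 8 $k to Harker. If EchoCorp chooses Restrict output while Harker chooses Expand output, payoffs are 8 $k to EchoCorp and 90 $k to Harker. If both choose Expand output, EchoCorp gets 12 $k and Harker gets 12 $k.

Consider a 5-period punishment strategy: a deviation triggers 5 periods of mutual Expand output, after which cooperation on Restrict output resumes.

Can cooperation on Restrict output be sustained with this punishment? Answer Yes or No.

A one-shot deviation gives 90 now, then 12 for 5 periods, then back to 52.
Gain from deviating: (90−52) today; loss: (52−12) in each of the next 5 periods.
No-deviation condition: (52−12)(δ+…+δ^5) ≥ 90−52, i.e. δ+…+δ^5 ≥ 19/20.
At δ = 5/6: δ+…+δ^5 = 2.9906 ≥ 0.9500.
So cooperation is sustainable.

Yes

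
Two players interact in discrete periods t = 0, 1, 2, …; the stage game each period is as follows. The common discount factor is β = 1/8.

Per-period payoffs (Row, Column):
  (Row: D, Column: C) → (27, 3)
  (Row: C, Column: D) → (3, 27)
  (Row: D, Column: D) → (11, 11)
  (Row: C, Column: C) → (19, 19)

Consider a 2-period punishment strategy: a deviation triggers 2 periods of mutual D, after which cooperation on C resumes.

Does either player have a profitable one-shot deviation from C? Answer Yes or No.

Yes

A one-shot deviation gives 27 now, then 11 for 2 periods, then back to 19.
Gain from deviating: (27−19) today; loss: (19−11) in each of the next 2 periods.
No-deviation condition: (19−11)(β+…+β^2) ≥ 27−19, i.e. β+…+β^2 ≥ 1.
At β = 1/8: β+…+β^2 = 0.1406 < 1.0000.
So cooperation is not sustainable.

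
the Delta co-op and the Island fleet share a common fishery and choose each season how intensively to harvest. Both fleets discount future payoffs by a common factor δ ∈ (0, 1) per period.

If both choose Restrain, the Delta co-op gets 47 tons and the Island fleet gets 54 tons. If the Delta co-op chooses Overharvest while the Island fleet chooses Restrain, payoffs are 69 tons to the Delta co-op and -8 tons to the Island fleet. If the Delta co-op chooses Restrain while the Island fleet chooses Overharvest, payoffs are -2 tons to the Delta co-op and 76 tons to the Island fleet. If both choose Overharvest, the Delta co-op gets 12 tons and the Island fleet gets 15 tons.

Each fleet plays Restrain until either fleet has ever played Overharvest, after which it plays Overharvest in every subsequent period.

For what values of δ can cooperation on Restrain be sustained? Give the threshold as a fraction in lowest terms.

22/57

the Delta co-op: cooperation gives 47 each period; deviation gives 69 once then 12 forever.
  47/(1−δ) ≥ 69 + 12δ/(1−δ) ⇒ δ ≥ 22/57.
the Island fleet: cooperation gives 54 each period; deviation gives 76 once then 15 forever.
  δ ≥ 22/61.
Both must hold, so the binding constraint is the Delta co-op's: δ ≥ 22/57.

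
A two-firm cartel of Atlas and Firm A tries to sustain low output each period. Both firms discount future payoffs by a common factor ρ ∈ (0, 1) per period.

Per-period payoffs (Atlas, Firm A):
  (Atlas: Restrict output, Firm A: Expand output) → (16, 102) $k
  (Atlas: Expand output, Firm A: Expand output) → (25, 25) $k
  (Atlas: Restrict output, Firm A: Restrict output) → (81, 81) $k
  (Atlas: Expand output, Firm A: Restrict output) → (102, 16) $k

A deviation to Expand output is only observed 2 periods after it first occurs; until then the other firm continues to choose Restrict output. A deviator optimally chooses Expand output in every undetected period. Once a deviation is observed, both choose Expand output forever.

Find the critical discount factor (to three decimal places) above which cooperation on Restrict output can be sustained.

0.522

The best deviation is to choose Expand output for all 2 undetected periods, earning 102 each, then 25 forever once detected.
Deviation value: 102(1−ρ^2)/(1−ρ) + 25ρ^2/(1−ρ); cooperation value: 81/(1−ρ).
IC: 81 ≥ 102(1−ρ^2) + 25ρ^2 = 102 − 77ρ^2.
So ρ^2 ≥ 21/77 = 3/11, giving ρ ≥ (3/11)^(1/2) ≈ 0.522.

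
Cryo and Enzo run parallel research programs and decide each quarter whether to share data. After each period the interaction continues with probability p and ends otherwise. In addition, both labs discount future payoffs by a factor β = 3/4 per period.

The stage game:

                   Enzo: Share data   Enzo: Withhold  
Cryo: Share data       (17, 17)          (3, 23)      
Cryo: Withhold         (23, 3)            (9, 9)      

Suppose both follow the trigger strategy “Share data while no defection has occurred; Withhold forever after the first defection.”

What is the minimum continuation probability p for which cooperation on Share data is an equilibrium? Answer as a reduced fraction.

With continuation probability p and discount β, the effective per-period discount factor is βp.
Grim-trigger IC: βp ≥ (23−17)/(23−9) = 3/7.
So p ≥ (3/7)/(3/4) = 4/7.

4/7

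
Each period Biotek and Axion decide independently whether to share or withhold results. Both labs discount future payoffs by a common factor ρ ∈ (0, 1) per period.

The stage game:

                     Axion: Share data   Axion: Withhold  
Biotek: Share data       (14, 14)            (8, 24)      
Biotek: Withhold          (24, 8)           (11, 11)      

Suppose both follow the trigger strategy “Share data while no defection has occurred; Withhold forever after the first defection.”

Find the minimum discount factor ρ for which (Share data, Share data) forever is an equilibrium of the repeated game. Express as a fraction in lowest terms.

10/13

One-period gain from deviating is 24 − 14 = 10. The loss is 14 − 11 = 3 in every subsequent period, with present value 3·ρ/(1−ρ).
Deviation is unprofitable when 3·ρ/(1−ρ) ≥ 10, i.e. ρ/(1−ρ) ≥ 10/3.
Equivalently ρ ≥ 10/(10+3) = 10/13.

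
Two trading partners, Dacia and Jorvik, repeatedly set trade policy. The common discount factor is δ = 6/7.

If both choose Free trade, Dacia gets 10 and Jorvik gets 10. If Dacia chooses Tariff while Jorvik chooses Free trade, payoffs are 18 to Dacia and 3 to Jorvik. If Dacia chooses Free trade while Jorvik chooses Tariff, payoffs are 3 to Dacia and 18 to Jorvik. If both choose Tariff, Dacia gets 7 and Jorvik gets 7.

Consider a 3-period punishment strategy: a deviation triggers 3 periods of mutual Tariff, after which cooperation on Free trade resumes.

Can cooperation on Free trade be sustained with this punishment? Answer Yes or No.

No

A one-shot deviation gives 18 now, then 7 for 3 periods, then back to 10.
Gain from deviating: (18−10) today; loss: (10−7) in each of the next 3 periods.
No-deviation condition: (10−7)(δ+…+δ^3) ≥ 18−10, i.e. δ+…+δ^3 ≥ 8/3.
At δ = 6/7: δ+…+δ^3 = 2.2216 < 2.6667.
So cooperation is not sustainable.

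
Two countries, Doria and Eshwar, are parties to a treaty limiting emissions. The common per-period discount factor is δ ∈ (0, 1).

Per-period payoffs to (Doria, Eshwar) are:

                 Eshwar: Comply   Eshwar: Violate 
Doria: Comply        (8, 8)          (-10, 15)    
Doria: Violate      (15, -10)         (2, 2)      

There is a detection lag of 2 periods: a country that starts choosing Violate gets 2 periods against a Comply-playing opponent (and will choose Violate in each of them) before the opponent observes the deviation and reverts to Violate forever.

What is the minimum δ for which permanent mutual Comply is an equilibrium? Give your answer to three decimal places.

The best deviation is to choose Violate for all 2 undetected periods, earning 15 each, then 2 forever once detected.
Deviation value: 15(1−δ^2)/(1−δ) + 2δ^2/(1−δ); cooperation value: 8/(1−δ).
IC: 8 ≥ 15(1−δ^2) + 2δ^2 = 15 − 13δ^2.
So δ^2 ≥ 7/13, giving δ ≥ (7/13)^(1/2) ≈ 0.734.

0.734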